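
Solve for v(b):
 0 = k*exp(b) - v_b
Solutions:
 v(b) = C1 + k*exp(b)


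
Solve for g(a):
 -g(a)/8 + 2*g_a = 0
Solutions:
 g(a) = C1*exp(a/16)


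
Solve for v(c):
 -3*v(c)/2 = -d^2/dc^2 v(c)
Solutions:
 v(c) = C1*exp(-sqrt(6)*c/2) + C2*exp(sqrt(6)*c/2)


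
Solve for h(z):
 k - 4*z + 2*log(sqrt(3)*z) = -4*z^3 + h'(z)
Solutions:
 h(z) = C1 + k*z + z^4 - 2*z^2 + 2*z*log(z) - 2*z + z*log(3)


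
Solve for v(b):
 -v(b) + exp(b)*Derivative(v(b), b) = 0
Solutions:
 v(b) = C1*exp(-exp(-b))


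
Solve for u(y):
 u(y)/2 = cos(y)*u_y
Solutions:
 u(y) = C1*(sin(y) + 1)^(1/4)/(sin(y) - 1)^(1/4)


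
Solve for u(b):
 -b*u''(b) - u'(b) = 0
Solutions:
 u(b) = C1 + C2*log(b)


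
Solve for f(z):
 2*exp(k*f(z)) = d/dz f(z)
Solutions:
 f(z) = Piecewise((log(-1/(C1*k + 2*k*z))/k, Ne(k, 0)), (nan, True))
 f(z) = Piecewise((C1 + 2*z, Eq(k, 0)), (nan, True))


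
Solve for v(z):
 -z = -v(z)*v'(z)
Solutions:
 v(z) = -sqrt(C1 + z^2)
 v(z) = sqrt(C1 + z^2)


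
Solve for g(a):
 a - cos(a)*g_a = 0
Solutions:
 g(a) = C1 + Integral(a/cos(a), a)


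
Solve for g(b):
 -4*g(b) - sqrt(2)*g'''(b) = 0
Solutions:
 g(b) = C3*exp(-sqrt(2)*b) + (C1*sin(sqrt(6)*b/2) + C2*cos(sqrt(6)*b/2))*exp(sqrt(2)*b/2)


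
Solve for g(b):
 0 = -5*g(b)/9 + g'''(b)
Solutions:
 g(b) = C3*exp(15^(1/3)*b/3) + (C1*sin(3^(5/6)*5^(1/3)*b/6) + C2*cos(3^(5/6)*5^(1/3)*b/6))*exp(-15^(1/3)*b/6)


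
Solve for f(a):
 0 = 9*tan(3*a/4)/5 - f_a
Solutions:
 f(a) = C1 - 12*log(cos(3*a/4))/5


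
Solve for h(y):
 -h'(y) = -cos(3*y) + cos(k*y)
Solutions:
 h(y) = C1 + sin(3*y)/3 - sin(k*y)/k


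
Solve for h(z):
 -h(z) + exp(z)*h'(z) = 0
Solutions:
 h(z) = C1*exp(-exp(-z))


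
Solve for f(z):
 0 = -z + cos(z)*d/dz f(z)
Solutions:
 f(z) = C1 + Integral(z/cos(z), z)


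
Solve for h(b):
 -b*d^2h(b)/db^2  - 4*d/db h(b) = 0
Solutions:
 h(b) = C1 + C2/b^3


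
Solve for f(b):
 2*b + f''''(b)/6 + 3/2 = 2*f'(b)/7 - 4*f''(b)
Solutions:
 f(b) = C1 + C2*exp(14^(1/3)*b*(-7^(1/3)*(3 + sqrt(6281))^(1/3)/14 + 2*2^(1/3)/(3 + sqrt(6281))^(1/3)))*sin(14^(1/3)*sqrt(3)*b*(2*2^(1/3)/(3 + sqrt(6281))^(1/3) + 7^(1/3)*(3 + sqrt(6281))^(1/3)/14)) + C3*exp(14^(1/3)*b*(-7^(1/3)*(3 + sqrt(6281))^(1/3)/14 + 2*2^(1/3)/(3 + sqrt(6281))^(1/3)))*cos(14^(1/3)*sqrt(3)*b*(2*2^(1/3)/(3 + sqrt(6281))^(1/3) + 7^(1/3)*(3 + sqrt(6281))^(1/3)/14)) + C4*exp(14^(1/3)*b*(-4*2^(1/3)/(3 + sqrt(6281))^(1/3) + 7^(1/3)*(3 + sqrt(6281))^(1/3)/7)) + 7*b^2/2 + 413*b/4


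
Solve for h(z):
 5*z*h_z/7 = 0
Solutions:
 h(z) = C1


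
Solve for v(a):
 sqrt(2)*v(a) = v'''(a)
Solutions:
 v(a) = C3*exp(2^(1/6)*a) + (C1*sin(2^(1/6)*sqrt(3)*a/2) + C2*cos(2^(1/6)*sqrt(3)*a/2))*exp(-2^(1/6)*a/2)


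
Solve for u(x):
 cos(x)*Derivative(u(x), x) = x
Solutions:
 u(x) = C1 + Integral(x/cos(x), x)


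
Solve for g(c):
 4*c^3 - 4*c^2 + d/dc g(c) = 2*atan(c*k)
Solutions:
 g(c) = C1 - c^4 + 4*c^3/3 + 2*Piecewise((c*atan(c*k) - log(c^2*k^2 + 1)/(2*k), Ne(k, 0)), (0, True))


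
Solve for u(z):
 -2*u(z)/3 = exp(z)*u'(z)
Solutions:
 u(z) = C1*exp(2*exp(-z)/3)


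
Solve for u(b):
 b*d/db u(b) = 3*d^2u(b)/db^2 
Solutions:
 u(b) = C1 + C2*erfi(sqrt(6)*b/6)


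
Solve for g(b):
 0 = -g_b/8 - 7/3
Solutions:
 g(b) = C1 - 56*b/3


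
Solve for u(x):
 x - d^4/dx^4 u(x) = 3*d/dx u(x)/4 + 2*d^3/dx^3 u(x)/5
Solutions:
 u(x) = C1 + C2*exp(x*(-8 + 16/(45*sqrt(51265) + 10189)^(1/3) + (45*sqrt(51265) + 10189)^(1/3))/60)*sin(sqrt(3)*x*(-(45*sqrt(51265) + 10189)^(1/3) + 16/(45*sqrt(51265) + 10189)^(1/3))/60) + C3*exp(x*(-8 + 16/(45*sqrt(51265) + 10189)^(1/3) + (45*sqrt(51265) + 10189)^(1/3))/60)*cos(sqrt(3)*x*(-(45*sqrt(51265) + 10189)^(1/3) + 16/(45*sqrt(51265) + 10189)^(1/3))/60) + C4*exp(-x*(16/(45*sqrt(51265) + 10189)^(1/3) + 4 + (45*sqrt(51265) + 10189)^(1/3))/30) + 2*x^2/3


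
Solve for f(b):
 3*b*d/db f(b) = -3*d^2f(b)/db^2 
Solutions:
 f(b) = C1 + C2*erf(sqrt(2)*b/2)


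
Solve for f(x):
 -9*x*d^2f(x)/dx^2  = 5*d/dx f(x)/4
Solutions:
 f(x) = C1 + C2*x^(31/36)


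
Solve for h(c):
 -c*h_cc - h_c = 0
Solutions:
 h(c) = C1 + C2*log(c)


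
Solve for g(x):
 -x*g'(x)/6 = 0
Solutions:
 g(x) = C1


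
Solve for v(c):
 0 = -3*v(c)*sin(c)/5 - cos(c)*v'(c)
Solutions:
 v(c) = C1*cos(c)^(3/5)


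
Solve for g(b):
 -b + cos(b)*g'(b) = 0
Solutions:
 g(b) = C1 + Integral(b/cos(b), b)


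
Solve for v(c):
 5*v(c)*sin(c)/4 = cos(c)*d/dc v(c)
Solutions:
 v(c) = C1/cos(c)^(5/4)


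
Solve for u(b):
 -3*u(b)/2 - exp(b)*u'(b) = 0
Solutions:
 u(b) = C1*exp(3*exp(-b)/2)


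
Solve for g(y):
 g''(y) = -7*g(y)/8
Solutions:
 g(y) = C1*sin(sqrt(14)*y/4) + C2*cos(sqrt(14)*y/4)


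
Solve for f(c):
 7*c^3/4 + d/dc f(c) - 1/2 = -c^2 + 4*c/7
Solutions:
 f(c) = C1 - 7*c^4/16 - c^3/3 + 2*c^2/7 + c/2


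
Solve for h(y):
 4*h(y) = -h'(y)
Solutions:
 h(y) = C1*exp(-4*y)


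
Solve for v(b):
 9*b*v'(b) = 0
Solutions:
 v(b) = C1


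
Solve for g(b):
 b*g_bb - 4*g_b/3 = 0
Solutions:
 g(b) = C1 + C2*b^(7/3)


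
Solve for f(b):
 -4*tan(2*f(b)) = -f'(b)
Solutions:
 f(b) = -asin(C1*exp(8*b))/2 + pi/2
 f(b) = asin(C1*exp(8*b))/2


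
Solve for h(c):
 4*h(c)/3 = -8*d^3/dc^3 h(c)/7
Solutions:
 h(c) = C3*exp(-6^(2/3)*7^(1/3)*c/6) + (C1*sin(2^(2/3)*3^(1/6)*7^(1/3)*c/4) + C2*cos(2^(2/3)*3^(1/6)*7^(1/3)*c/4))*exp(6^(2/3)*7^(1/3)*c/12)


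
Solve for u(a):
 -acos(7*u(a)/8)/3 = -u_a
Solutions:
 Integral(1/acos(7*_y/8), (_y, u(a))) = C1 + a/3


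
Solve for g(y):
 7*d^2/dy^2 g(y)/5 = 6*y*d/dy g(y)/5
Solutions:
 g(y) = C1 + C2*erfi(sqrt(21)*y/7)


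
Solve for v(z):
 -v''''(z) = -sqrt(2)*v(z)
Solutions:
 v(z) = C1*exp(-2^(1/8)*z) + C2*exp(2^(1/8)*z) + C3*sin(2^(1/8)*z) + C4*cos(2^(1/8)*z)


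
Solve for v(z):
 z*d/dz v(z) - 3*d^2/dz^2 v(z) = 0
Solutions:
 v(z) = C1 + C2*erfi(sqrt(6)*z/6)


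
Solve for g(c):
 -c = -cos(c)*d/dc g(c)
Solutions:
 g(c) = C1 + Integral(c/cos(c), c)


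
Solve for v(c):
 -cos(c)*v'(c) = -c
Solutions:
 v(c) = C1 + Integral(c/cos(c), c)


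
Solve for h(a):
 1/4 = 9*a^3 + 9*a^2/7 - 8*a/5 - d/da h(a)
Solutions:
 h(a) = C1 + 9*a^4/4 + 3*a^3/7 - 4*a^2/5 - a/4


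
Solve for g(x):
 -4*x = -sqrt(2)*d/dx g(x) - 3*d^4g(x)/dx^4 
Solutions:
 g(x) = C1 + C4*exp(-2^(1/6)*3^(2/3)*x/3) + sqrt(2)*x^2 + (C2*sin(6^(1/6)*x/2) + C3*cos(6^(1/6)*x/2))*exp(2^(1/6)*3^(2/3)*x/6)


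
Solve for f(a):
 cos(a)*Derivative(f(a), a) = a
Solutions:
 f(a) = C1 + Integral(a/cos(a), a)


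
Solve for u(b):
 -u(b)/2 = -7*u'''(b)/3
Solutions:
 u(b) = C3*exp(14^(2/3)*3^(1/3)*b/14) + (C1*sin(14^(2/3)*3^(5/6)*b/28) + C2*cos(14^(2/3)*3^(5/6)*b/28))*exp(-14^(2/3)*3^(1/3)*b/28)


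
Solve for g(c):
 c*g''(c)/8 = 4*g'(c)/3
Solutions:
 g(c) = C1 + C2*c^(35/3)


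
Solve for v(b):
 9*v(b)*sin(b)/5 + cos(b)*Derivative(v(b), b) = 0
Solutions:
 v(b) = C1*cos(b)^(9/5)


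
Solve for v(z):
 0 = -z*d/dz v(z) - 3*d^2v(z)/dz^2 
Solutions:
 v(z) = C1 + C2*erf(sqrt(6)*z/6)


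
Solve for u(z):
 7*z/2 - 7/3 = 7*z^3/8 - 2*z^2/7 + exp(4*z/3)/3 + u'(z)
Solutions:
 u(z) = C1 - 7*z^4/32 + 2*z^3/21 + 7*z^2/4 - 7*z/3 - exp(4*z/3)/4


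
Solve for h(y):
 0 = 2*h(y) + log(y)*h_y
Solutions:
 h(y) = C1*exp(-2*li(y))


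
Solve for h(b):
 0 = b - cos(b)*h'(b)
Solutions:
 h(b) = C1 + Integral(b/cos(b), b)


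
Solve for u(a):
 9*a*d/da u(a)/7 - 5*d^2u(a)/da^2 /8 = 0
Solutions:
 u(a) = C1 + C2*erfi(6*sqrt(35)*a/35)


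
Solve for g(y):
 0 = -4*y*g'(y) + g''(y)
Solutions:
 g(y) = C1 + C2*erfi(sqrt(2)*y)


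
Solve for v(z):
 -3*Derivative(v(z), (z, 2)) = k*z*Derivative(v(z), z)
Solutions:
 v(z) = Piecewise((-sqrt(6)*sqrt(pi)*C1*erf(sqrt(6)*sqrt(k)*z/6)/(2*sqrt(k)) - C2, (k > 0) | (k < 0)), (-C1*z - C2, True))


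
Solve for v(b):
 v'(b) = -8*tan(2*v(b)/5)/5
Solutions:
 v(b) = -5*asin(C1*exp(-16*b/25))/2 + 5*pi/2
 v(b) = 5*asin(C1*exp(-16*b/25))/2


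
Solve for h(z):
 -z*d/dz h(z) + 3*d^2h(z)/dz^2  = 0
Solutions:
 h(z) = C1 + C2*erfi(sqrt(6)*z/6)


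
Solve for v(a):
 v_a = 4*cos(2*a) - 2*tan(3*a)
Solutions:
 v(a) = C1 + 2*log(cos(3*a))/3 + 2*sin(2*a)


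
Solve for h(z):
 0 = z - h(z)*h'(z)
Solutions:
 h(z) = -sqrt(C1 + z^2)
 h(z) = sqrt(C1 + z^2)


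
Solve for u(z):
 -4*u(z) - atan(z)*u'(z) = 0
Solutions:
 u(z) = C1*exp(-4*Integral(1/atan(z), z))


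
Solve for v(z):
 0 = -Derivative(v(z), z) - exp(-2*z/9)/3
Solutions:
 v(z) = C1 + 3*exp(-2*z/9)/2


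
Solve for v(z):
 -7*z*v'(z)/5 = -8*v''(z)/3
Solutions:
 v(z) = C1 + C2*erfi(sqrt(105)*z/20)


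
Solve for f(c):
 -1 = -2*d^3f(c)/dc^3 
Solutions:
 f(c) = C1 + C2*c + C3*c^2 + c^3/12


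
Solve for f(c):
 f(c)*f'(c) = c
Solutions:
 f(c) = -sqrt(C1 + c^2)
 f(c) = sqrt(C1 + c^2)


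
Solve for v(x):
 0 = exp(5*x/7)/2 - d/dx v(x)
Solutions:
 v(x) = C1 + 7*exp(5*x/7)/10


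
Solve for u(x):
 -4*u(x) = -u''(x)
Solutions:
 u(x) = C1*exp(-2*x) + C2*exp(2*x)


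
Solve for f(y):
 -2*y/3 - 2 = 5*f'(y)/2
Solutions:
 f(y) = C1 - 2*y^2/15 - 4*y/5


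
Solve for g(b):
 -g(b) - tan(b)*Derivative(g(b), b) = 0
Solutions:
 g(b) = C1/sin(b)


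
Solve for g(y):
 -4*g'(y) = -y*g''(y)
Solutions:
 g(y) = C1 + C2*y^5


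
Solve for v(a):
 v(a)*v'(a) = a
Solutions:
 v(a) = -sqrt(C1 + a^2)
 v(a) = sqrt(C1 + a^2)


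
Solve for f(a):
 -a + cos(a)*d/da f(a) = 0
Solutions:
 f(a) = C1 + Integral(a/cos(a), a)


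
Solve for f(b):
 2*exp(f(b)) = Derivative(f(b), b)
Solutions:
 f(b) = log(-1/(C1 + 2*b))


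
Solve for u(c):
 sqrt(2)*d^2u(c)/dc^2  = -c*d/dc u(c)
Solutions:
 u(c) = C1 + C2*erf(2^(1/4)*c/2)


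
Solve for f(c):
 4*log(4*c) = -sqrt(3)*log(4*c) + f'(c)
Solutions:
 f(c) = C1 + sqrt(3)*c*log(c) + 4*c*log(c) - 4*c - sqrt(3)*c + c*log(2^(2*sqrt(3) + 8))


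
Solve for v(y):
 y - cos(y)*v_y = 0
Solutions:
 v(y) = C1 + Integral(y/cos(y), y)


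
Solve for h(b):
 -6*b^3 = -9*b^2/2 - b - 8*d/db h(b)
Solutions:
 h(b) = C1 + 3*b^4/16 - 3*b^3/16 - b^2/16


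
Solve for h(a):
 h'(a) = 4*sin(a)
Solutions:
 h(a) = C1 - 4*cos(a)


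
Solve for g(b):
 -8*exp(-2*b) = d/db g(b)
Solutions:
 g(b) = C1 + 4*exp(-2*b)


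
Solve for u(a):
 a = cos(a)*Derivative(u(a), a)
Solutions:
 u(a) = C1 + Integral(a/cos(a), a)


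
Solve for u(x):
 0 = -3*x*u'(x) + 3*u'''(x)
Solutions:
 u(x) = C1 + Integral(C2*airyai(x) + C3*airybi(x), x)


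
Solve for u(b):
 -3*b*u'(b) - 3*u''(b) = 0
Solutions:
 u(b) = C1 + C2*erf(sqrt(2)*b/2)


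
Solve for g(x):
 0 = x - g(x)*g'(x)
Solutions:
 g(x) = -sqrt(C1 + x^2)
 g(x) = sqrt(C1 + x^2)


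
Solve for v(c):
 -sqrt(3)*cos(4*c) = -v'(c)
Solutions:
 v(c) = C1 + sqrt(3)*sin(4*c)/4


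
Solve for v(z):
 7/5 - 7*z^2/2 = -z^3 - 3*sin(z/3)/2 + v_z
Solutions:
 v(z) = C1 + z^4/4 - 7*z^3/6 + 7*z/5 - 9*cos(z/3)/2


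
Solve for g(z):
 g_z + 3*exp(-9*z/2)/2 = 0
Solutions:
 g(z) = C1 + exp(-9*z/2)/3


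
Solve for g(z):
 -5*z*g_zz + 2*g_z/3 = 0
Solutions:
 g(z) = C1 + C2*z^(17/15)


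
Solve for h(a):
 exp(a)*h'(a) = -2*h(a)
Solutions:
 h(a) = C1*exp(2*exp(-a))


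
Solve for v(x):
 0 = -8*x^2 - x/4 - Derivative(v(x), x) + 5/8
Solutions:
 v(x) = C1 - 8*x^3/3 - x^2/8 + 5*x/8


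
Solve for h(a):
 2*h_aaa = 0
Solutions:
 h(a) = C1 + C2*a + C3*a^2


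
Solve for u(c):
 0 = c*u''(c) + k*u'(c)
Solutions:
 u(c) = C1 + c^(1 - re(k))*(C2*sin(log(c)*Abs(im(k))) + C3*cos(log(c)*im(k)))


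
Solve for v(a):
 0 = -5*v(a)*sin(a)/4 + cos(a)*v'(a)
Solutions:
 v(a) = C1/cos(a)^(5/4)


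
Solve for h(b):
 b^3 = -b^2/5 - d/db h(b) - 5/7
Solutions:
 h(b) = C1 - b^4/4 - b^3/15 - 5*b/7


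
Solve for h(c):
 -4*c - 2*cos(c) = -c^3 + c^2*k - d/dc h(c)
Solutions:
 h(c) = C1 - c^4/4 + c^3*k/3 + 2*c^2 + 2*sin(c)


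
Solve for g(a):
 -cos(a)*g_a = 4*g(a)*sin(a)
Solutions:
 g(a) = C1*cos(a)^4


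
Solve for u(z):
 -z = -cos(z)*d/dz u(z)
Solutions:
 u(z) = C1 + Integral(z/cos(z), z)


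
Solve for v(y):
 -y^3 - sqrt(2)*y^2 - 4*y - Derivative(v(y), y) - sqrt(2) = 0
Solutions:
 v(y) = C1 - y^4/4 - sqrt(2)*y^3/3 - 2*y^2 - sqrt(2)*y


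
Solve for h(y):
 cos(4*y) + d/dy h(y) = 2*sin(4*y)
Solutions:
 h(y) = C1 - sin(4*y)/4 - cos(4*y)/2


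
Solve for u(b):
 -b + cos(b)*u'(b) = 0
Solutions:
 u(b) = C1 + Integral(b/cos(b), b)


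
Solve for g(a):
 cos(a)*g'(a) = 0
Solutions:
 g(a) = C1


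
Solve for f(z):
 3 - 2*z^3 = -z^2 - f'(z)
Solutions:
 f(z) = C1 + z^4/2 - z^3/3 - 3*z


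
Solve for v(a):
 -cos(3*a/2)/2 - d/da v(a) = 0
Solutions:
 v(a) = C1 - sin(3*a/2)/3


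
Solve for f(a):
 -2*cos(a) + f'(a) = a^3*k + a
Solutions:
 f(a) = C1 + a^4*k/4 + a^2/2 + 2*sin(a)


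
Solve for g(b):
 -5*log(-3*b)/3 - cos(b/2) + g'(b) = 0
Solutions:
 g(b) = C1 + 5*b*log(-b)/3 - 5*b/3 + 5*b*log(3)/3 + 2*sin(b/2)


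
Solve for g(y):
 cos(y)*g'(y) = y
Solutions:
 g(y) = C1 + Integral(y/cos(y), y)


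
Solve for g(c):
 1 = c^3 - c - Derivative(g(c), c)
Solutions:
 g(c) = C1 + c^4/4 - c^2/2 - c


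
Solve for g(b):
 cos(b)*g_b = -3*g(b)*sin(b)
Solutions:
 g(b) = C1*cos(b)^3


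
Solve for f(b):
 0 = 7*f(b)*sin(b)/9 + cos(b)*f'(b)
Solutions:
 f(b) = C1*cos(b)^(7/9)


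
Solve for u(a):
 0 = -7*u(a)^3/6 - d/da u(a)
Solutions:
 u(a) = -sqrt(3)*sqrt(-1/(C1 - 7*a))
 u(a) = sqrt(3)*sqrt(-1/(C1 - 7*a))


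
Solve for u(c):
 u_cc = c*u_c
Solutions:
 u(c) = C1 + C2*erfi(sqrt(2)*c/2)


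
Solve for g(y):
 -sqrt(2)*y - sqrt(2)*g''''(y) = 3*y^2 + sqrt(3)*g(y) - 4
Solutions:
 g(y) = -sqrt(3)*y^2 - sqrt(6)*y/3 + (C1*sin(2^(3/8)*3^(1/8)*y/2) + C2*cos(2^(3/8)*3^(1/8)*y/2))*exp(-2^(3/8)*3^(1/8)*y/2) + (C3*sin(2^(3/8)*3^(1/8)*y/2) + C4*cos(2^(3/8)*3^(1/8)*y/2))*exp(2^(3/8)*3^(1/8)*y/2) + 4*sqrt(3)/3


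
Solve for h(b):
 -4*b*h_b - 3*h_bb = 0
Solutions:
 h(b) = C1 + C2*erf(sqrt(6)*b/3)


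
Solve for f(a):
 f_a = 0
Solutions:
 f(a) = C1


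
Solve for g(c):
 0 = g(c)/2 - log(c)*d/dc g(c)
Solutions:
 g(c) = C1*exp(li(c)/2)


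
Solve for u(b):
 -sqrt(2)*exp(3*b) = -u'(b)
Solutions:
 u(b) = C1 + sqrt(2)*exp(3*b)/3


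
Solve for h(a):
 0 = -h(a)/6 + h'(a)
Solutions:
 h(a) = C1*exp(a/6)


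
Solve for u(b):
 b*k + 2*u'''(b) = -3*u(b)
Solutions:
 u(b) = C3*exp(-2^(2/3)*3^(1/3)*b/2) - b*k/3 + (C1*sin(2^(2/3)*3^(5/6)*b/4) + C2*cos(2^(2/3)*3^(5/6)*b/4))*exp(2^(2/3)*3^(1/3)*b/4)


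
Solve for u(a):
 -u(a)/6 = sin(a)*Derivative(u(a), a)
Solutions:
 u(a) = C1*(cos(a) + 1)^(1/12)/(cos(a) - 1)^(1/12)


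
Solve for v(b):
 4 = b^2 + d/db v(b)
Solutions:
 v(b) = C1 - b^3/3 + 4*b


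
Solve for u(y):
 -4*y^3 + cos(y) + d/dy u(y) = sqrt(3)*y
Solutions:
 u(y) = C1 + y^4 + sqrt(3)*y^2/2 - sin(y)


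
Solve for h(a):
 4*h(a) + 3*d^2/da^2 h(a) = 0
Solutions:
 h(a) = C1*sin(2*sqrt(3)*a/3) + C2*cos(2*sqrt(3)*a/3)


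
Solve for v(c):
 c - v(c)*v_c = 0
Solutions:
 v(c) = -sqrt(C1 + c^2)
 v(c) = sqrt(C1 + c^2)


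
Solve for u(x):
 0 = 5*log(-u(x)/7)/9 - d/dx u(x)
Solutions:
 -9*Integral(1/(log(-_y) - log(7)), (_y, u(x)))/5 = C1 - x


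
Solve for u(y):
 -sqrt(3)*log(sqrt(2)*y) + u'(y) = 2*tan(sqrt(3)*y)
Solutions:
 u(y) = C1 + sqrt(3)*y*(log(y) - 1) + sqrt(3)*y*log(2)/2 - 2*sqrt(3)*log(cos(sqrt(3)*y))/3


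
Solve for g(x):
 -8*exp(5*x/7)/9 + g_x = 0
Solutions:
 g(x) = C1 + 56*exp(5*x/7)/45


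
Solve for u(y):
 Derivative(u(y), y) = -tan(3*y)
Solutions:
 u(y) = C1 + log(cos(3*y))/3


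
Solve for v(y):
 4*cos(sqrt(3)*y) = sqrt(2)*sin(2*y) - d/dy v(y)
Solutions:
 v(y) = C1 - 4*sqrt(3)*sin(sqrt(3)*y)/3 - sqrt(2)*cos(2*y)/2


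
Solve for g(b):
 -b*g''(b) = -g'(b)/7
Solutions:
 g(b) = C1 + C2*b^(8/7)


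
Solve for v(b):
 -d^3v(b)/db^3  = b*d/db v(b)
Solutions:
 v(b) = C1 + Integral(C2*airyai(-b) + C3*airybi(-b), b)


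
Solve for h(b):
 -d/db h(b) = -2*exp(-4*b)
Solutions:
 h(b) = C1 - exp(-4*b)/2


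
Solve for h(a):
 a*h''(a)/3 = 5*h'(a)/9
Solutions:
 h(a) = C1 + C2*a^(8/3)


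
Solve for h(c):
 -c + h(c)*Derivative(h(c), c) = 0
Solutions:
 h(c) = -sqrt(C1 + c^2)
 h(c) = sqrt(C1 + c^2)


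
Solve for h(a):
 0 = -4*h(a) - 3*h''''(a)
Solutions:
 h(a) = (C1*sin(3^(3/4)*a/3) + C2*cos(3^(3/4)*a/3))*exp(-3^(3/4)*a/3) + (C3*sin(3^(3/4)*a/3) + C4*cos(3^(3/4)*a/3))*exp(3^(3/4)*a/3)


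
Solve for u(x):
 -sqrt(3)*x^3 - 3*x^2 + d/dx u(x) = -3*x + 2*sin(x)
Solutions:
 u(x) = C1 + sqrt(3)*x^4/4 + x^3 - 3*x^2/2 - 2*cos(x)


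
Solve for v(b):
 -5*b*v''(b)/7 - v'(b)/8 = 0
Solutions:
 v(b) = C1 + C2*b^(33/40)


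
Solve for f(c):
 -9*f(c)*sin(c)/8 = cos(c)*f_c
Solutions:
 f(c) = C1*cos(c)^(9/8)


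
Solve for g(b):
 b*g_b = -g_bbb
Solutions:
 g(b) = C1 + Integral(C2*airyai(-b) + C3*airybi(-b), b)


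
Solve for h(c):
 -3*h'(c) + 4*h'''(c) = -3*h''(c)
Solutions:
 h(c) = C1 + C2*exp(c*(-3 + sqrt(57))/8) + C3*exp(-c*(3 + sqrt(57))/8)


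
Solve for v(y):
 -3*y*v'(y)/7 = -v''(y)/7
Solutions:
 v(y) = C1 + C2*erfi(sqrt(6)*y/2)


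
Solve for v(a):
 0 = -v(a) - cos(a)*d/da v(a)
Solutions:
 v(a) = C1*sqrt(sin(a) - 1)/sqrt(sin(a) + 1)


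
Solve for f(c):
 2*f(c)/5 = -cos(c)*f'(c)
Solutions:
 f(c) = C1*(sin(c) - 1)^(1/5)/(sin(c) + 1)^(1/5)


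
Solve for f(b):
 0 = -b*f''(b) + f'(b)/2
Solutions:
 f(b) = C1 + C2*b^(3/2)


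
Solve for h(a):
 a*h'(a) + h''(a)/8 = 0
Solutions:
 h(a) = C1 + C2*erf(2*a)


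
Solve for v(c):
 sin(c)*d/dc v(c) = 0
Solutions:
 v(c) = C1


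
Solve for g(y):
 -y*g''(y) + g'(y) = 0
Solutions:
 g(y) = C1 + C2*y^2


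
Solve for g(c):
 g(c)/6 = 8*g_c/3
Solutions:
 g(c) = C1*exp(c/16)


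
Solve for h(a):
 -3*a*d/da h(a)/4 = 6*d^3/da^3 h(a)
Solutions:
 h(a) = C1 + Integral(C2*airyai(-a/2) + C3*airybi(-a/2), a)


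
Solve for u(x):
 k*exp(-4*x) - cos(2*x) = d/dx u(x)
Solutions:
 u(x) = C1 - k*exp(-4*x)/4 - sin(2*x)/2


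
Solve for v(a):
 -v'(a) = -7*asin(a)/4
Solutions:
 v(a) = C1 + 7*a*asin(a)/4 + 7*sqrt(1 - a^2)/4


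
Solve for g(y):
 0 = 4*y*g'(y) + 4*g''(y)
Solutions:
 g(y) = C1 + C2*erf(sqrt(2)*y/2)


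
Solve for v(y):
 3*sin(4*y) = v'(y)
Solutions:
 v(y) = C1 - 3*cos(4*y)/4


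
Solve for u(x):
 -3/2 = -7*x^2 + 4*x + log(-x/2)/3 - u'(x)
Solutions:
 u(x) = C1 - 7*x^3/3 + 2*x^2 + x*log(-x)/3 + x*(7 - 2*log(2))/6


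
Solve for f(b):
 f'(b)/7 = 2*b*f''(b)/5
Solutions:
 f(b) = C1 + C2*b^(19/14)


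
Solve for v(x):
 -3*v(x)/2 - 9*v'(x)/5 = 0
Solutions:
 v(x) = C1*exp(-5*x/6)


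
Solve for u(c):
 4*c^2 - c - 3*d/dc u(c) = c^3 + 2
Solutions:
 u(c) = C1 - c^4/12 + 4*c^3/9 - c^2/6 - 2*c/3


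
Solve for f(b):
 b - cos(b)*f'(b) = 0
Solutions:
 f(b) = C1 + Integral(b/cos(b), b)


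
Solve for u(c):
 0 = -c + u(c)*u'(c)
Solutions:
 u(c) = -sqrt(C1 + c^2)
 u(c) = sqrt(C1 + c^2)


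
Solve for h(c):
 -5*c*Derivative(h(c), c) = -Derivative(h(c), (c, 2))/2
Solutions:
 h(c) = C1 + C2*erfi(sqrt(5)*c)


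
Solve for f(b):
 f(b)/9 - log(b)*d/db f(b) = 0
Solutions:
 f(b) = C1*exp(li(b)/9)


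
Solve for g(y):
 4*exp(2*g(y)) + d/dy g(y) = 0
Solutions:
 g(y) = log(-sqrt(-1/(C1 - 4*y))) - log(2)/2
 g(y) = log(-1/(C1 - 4*y))/2 - log(2)/2


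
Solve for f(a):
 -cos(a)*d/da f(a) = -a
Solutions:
 f(a) = C1 + Integral(a/cos(a), a)


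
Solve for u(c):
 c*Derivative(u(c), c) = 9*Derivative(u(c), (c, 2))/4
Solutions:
 u(c) = C1 + C2*erfi(sqrt(2)*c/3)


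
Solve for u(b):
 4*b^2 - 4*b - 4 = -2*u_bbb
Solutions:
 u(b) = C1 + C2*b + C3*b^2 - b^5/30 + b^4/12 + b^3/3


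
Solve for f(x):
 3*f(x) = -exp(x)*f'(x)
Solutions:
 f(x) = C1*exp(3*exp(-x))


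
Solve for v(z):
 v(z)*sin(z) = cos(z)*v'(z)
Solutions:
 v(z) = C1/cos(z)


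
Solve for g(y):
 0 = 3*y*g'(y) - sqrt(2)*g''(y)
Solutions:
 g(y) = C1 + C2*erfi(2^(1/4)*sqrt(3)*y/2)


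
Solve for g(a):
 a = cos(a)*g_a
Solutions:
 g(a) = C1 + Integral(a/cos(a), a)


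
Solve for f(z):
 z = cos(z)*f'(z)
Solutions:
 f(z) = C1 + Integral(z/cos(z), z)


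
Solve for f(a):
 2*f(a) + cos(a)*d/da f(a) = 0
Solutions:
 f(a) = C1*(sin(a) - 1)/(sin(a) + 1)


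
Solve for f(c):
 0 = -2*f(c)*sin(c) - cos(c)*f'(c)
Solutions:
 f(c) = C1*cos(c)^2


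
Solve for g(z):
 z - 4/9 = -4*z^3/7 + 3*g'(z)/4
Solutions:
 g(z) = C1 + 4*z^4/21 + 2*z^2/3 - 16*z/27


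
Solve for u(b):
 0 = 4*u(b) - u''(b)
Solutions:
 u(b) = C1*exp(-2*b) + C2*exp(2*b)


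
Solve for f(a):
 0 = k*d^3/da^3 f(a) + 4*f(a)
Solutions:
 f(a) = C1*exp(2^(2/3)*a*(-1/k)^(1/3)) + C2*exp(2^(2/3)*a*(-1/k)^(1/3)*(-1 + sqrt(3)*I)/2) + C3*exp(-2^(2/3)*a*(-1/k)^(1/3)*(1 + sqrt(3)*I)/2)


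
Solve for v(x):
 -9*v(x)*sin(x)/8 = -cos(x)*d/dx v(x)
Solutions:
 v(x) = C1/cos(x)^(9/8)


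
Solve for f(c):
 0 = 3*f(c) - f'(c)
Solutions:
 f(c) = C1*exp(3*c)


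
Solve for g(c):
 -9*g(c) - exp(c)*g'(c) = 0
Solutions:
 g(c) = C1*exp(9*exp(-c))


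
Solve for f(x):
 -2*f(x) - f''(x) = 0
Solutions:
 f(x) = C1*sin(sqrt(2)*x) + C2*cos(sqrt(2)*x)


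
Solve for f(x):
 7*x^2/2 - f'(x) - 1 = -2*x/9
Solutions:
 f(x) = C1 + 7*x^3/6 + x^2/9 - x


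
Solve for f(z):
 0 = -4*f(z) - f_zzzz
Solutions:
 f(z) = (C1*sin(z) + C2*cos(z))*exp(-z) + (C3*sin(z) + C4*cos(z))*exp(z)


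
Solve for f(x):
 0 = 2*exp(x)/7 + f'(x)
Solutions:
 f(x) = C1 - 2*exp(x)/7


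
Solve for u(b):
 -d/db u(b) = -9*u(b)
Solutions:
 u(b) = C1*exp(9*b)


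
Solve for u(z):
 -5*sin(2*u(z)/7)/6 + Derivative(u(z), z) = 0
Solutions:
 -5*z/6 + 7*log(cos(2*u(z)/7) - 1)/4 - 7*log(cos(2*u(z)/7) + 1)/4 = C1


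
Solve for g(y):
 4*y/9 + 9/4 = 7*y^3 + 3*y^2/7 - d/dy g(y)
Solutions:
 g(y) = C1 + 7*y^4/4 + y^3/7 - 2*y^2/9 - 9*y/4


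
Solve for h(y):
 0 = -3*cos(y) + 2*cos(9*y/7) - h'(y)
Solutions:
 h(y) = C1 - 3*sin(y) + 14*sin(9*y/7)/9


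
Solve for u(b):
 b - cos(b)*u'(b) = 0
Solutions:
 u(b) = C1 + Integral(b/cos(b), b)


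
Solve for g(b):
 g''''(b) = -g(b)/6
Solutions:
 g(b) = (C1*sin(2^(1/4)*3^(3/4)*b/6) + C2*cos(2^(1/4)*3^(3/4)*b/6))*exp(-2^(1/4)*3^(3/4)*b/6) + (C3*sin(2^(1/4)*3^(3/4)*b/6) + C4*cos(2^(1/4)*3^(3/4)*b/6))*exp(2^(1/4)*3^(3/4)*b/6)


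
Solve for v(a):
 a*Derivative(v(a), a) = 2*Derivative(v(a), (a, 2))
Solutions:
 v(a) = C1 + C2*erfi(a/2)


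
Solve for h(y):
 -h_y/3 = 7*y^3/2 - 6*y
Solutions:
 h(y) = C1 - 21*y^4/8 + 9*y^2


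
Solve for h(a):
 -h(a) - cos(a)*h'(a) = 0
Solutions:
 h(a) = C1*sqrt(sin(a) - 1)/sqrt(sin(a) + 1)


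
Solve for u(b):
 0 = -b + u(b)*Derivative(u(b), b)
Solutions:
 u(b) = -sqrt(C1 + b^2)
 u(b) = sqrt(C1 + b^2)


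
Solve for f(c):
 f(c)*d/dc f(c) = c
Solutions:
 f(c) = -sqrt(C1 + c^2)
 f(c) = sqrt(C1 + c^2)


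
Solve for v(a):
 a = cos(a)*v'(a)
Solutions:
 v(a) = C1 + Integral(a/cos(a), a)


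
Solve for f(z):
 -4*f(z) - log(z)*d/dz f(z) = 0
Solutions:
 f(z) = C1*exp(-4*li(z))


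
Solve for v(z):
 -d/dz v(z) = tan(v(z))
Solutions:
 v(z) = pi - asin(C1*exp(-z))
 v(z) = asin(C1*exp(-z))


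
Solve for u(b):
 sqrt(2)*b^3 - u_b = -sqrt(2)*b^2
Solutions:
 u(b) = C1 + sqrt(2)*b^4/4 + sqrt(2)*b^3/3


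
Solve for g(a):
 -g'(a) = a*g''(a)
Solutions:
 g(a) = C1 + C2*log(a)


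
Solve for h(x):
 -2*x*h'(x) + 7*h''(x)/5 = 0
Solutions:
 h(x) = C1 + C2*erfi(sqrt(35)*x/7)


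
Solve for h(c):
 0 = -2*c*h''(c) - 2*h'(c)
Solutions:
 h(c) = C1 + C2*log(c)


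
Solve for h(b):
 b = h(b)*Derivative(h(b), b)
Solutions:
 h(b) = -sqrt(C1 + b^2)
 h(b) = sqrt(C1 + b^2)


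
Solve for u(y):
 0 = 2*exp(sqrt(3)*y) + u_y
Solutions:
 u(y) = C1 - 2*sqrt(3)*exp(sqrt(3)*y)/3


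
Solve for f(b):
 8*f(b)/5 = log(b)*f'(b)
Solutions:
 f(b) = C1*exp(8*li(b)/5)


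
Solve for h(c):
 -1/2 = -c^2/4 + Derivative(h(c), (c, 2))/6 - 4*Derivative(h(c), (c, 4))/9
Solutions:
 h(c) = C1 + C2*c + C3*exp(-sqrt(6)*c/4) + C4*exp(sqrt(6)*c/4) + c^4/8 + 5*c^2/2


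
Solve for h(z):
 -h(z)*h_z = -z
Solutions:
 h(z) = -sqrt(C1 + z^2)
 h(z) = sqrt(C1 + z^2)


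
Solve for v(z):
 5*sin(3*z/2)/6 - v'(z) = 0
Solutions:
 v(z) = C1 - 5*cos(3*z/2)/9


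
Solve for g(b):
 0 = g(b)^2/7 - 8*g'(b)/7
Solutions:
 g(b) = -8/(C1 + b)


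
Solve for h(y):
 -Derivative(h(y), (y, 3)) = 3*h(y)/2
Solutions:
 h(y) = C3*exp(-2^(2/3)*3^(1/3)*y/2) + (C1*sin(2^(2/3)*3^(5/6)*y/4) + C2*cos(2^(2/3)*3^(5/6)*y/4))*exp(2^(2/3)*3^(1/3)*y/4)


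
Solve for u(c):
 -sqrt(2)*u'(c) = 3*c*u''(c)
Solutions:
 u(c) = C1 + C2*c^(1 - sqrt(2)/3)


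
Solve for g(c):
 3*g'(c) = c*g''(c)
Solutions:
 g(c) = C1 + C2*c^4


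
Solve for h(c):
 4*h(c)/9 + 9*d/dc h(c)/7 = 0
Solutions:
 h(c) = C1*exp(-28*c/81)


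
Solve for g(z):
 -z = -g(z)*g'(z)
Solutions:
 g(z) = -sqrt(C1 + z^2)
 g(z) = sqrt(C1 + z^2)


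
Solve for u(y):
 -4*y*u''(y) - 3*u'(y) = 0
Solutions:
 u(y) = C1 + C2*y^(1/4)


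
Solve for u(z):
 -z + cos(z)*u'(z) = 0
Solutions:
 u(z) = C1 + Integral(z/cos(z), z)


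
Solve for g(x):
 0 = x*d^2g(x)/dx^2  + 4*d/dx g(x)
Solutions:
 g(x) = C1 + C2/x^3


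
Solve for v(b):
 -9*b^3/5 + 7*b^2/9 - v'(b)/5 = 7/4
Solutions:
 v(b) = C1 - 9*b^4/4 + 35*b^3/27 - 35*b/4


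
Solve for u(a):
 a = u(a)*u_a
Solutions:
 u(a) = -sqrt(C1 + a^2)
 u(a) = sqrt(C1 + a^2)


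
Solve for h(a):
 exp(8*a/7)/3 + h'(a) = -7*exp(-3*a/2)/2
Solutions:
 h(a) = C1 - 7*exp(8*a/7)/24 + 7*exp(-3*a/2)/3


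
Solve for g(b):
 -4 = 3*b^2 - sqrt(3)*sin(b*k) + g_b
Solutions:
 g(b) = C1 - b^3 - 4*b - sqrt(3)*cos(b*k)/k


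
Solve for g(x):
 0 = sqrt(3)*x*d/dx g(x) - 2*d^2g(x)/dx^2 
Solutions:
 g(x) = C1 + C2*erfi(3^(1/4)*x/2)


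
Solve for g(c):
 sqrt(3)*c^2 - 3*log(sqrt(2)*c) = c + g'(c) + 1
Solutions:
 g(c) = C1 + sqrt(3)*c^3/3 - c^2/2 - 3*c*log(c) - 3*c*log(2)/2 + 2*c


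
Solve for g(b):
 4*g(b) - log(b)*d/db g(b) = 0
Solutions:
 g(b) = C1*exp(4*li(b))


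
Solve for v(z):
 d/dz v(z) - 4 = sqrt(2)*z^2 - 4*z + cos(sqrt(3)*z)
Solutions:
 v(z) = C1 + sqrt(2)*z^3/3 - 2*z^2 + 4*z + sqrt(3)*sin(sqrt(3)*z)/3


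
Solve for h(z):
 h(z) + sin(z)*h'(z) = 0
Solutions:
 h(z) = C1*sqrt(cos(z) + 1)/sqrt(cos(z) - 1)


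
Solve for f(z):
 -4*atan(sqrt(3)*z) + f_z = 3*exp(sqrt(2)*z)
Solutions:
 f(z) = C1 + 4*z*atan(sqrt(3)*z) + 3*sqrt(2)*exp(sqrt(2)*z)/2 - 2*sqrt(3)*log(3*z^2 + 1)/3


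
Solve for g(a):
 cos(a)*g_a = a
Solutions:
 g(a) = C1 + Integral(a/cos(a), a)


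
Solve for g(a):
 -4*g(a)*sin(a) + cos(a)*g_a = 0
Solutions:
 g(a) = C1/cos(a)^4


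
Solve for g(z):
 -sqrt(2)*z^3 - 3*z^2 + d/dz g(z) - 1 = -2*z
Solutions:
 g(z) = C1 + sqrt(2)*z^4/4 + z^3 - z^2 + z


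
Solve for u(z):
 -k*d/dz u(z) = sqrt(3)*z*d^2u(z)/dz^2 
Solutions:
 u(z) = C1 + z^(-sqrt(3)*re(k)/3 + 1)*(C2*sin(sqrt(3)*log(z)*Abs(im(k))/3) + C3*cos(sqrt(3)*log(z)*im(k)/3))


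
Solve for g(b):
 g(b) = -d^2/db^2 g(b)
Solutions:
 g(b) = C1*sin(b) + C2*cos(b)


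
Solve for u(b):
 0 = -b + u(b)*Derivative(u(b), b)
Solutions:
 u(b) = -sqrt(C1 + b^2)
 u(b) = sqrt(C1 + b^2)


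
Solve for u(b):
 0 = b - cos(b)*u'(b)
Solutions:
 u(b) = C1 + Integral(b/cos(b), b)


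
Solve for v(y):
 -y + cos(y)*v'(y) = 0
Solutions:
 v(y) = C1 + Integral(y/cos(y), y)


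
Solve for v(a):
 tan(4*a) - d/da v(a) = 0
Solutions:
 v(a) = C1 - log(cos(4*a))/4


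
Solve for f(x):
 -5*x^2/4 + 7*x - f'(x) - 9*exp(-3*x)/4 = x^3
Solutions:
 f(x) = C1 - x^4/4 - 5*x^3/12 + 7*x^2/2 + 3*exp(-3*x)/4


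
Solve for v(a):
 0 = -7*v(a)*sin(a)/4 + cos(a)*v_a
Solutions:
 v(a) = C1/cos(a)^(7/4)


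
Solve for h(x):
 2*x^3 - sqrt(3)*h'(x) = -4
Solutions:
 h(x) = C1 + sqrt(3)*x^4/6 + 4*sqrt(3)*x/3


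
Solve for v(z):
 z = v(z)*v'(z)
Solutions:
 v(z) = -sqrt(C1 + z^2)
 v(z) = sqrt(C1 + z^2)


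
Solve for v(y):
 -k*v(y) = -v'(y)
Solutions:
 v(y) = C1*exp(k*y)


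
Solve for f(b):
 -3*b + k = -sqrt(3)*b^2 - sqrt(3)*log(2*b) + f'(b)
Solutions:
 f(b) = C1 + sqrt(3)*b^3/3 - 3*b^2/2 + b*k + sqrt(3)*b*log(b) - sqrt(3)*b + sqrt(3)*b*log(2)


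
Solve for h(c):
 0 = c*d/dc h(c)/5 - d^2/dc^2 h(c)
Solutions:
 h(c) = C1 + C2*erfi(sqrt(10)*c/10)


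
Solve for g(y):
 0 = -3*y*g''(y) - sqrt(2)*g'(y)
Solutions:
 g(y) = C1 + C2*y^(1 - sqrt(2)/3)


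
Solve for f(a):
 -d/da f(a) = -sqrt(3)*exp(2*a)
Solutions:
 f(a) = C1 + sqrt(3)*exp(2*a)/2


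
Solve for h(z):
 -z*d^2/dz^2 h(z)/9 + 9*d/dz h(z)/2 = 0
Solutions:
 h(z) = C1 + C2*z^(83/2)


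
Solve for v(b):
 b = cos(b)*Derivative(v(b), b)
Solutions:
 v(b) = C1 + Integral(b/cos(b), b)


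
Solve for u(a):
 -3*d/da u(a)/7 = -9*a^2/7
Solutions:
 u(a) = C1 + a^3


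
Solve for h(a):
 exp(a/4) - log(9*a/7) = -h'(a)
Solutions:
 h(a) = C1 + a*log(a) + a*(-log(7) - 1 + 2*log(3)) - 4*exp(a/4)


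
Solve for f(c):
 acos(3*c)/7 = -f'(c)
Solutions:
 f(c) = C1 - c*acos(3*c)/7 + sqrt(1 - 9*c^2)/21


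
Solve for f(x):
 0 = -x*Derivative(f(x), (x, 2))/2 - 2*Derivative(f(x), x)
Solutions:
 f(x) = C1 + C2/x^3


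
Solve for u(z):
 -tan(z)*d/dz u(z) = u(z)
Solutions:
 u(z) = C1/sin(z)


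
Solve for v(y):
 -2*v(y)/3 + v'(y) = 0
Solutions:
 v(y) = C1*exp(2*y/3)


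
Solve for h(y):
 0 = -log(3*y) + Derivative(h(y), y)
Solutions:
 h(y) = C1 + y*log(y) - y + y*log(3)


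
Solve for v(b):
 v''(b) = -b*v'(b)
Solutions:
 v(b) = C1 + C2*erf(sqrt(2)*b/2)


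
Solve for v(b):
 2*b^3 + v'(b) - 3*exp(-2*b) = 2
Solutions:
 v(b) = C1 - b^4/2 + 2*b - 3*exp(-2*b)/2


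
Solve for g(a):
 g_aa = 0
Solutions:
 g(a) = C1 + C2*a


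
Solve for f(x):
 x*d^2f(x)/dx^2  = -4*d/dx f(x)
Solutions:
 f(x) = C1 + C2/x^3


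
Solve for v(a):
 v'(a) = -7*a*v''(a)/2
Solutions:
 v(a) = C1 + C2*a^(5/7)


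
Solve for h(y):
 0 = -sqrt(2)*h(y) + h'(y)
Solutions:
 h(y) = C1*exp(sqrt(2)*y)


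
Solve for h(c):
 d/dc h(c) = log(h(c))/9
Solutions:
 li(h(c)) = C1 + c/9


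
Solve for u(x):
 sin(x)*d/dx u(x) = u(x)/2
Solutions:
 u(x) = C1*(cos(x) - 1)^(1/4)/(cos(x) + 1)^(1/4)


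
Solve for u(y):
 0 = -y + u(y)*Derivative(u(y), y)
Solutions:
 u(y) = -sqrt(C1 + y^2)
 u(y) = sqrt(C1 + y^2)


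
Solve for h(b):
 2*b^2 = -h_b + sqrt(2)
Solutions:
 h(b) = C1 - 2*b^3/3 + sqrt(2)*b


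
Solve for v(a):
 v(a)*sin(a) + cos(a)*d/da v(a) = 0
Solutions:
 v(a) = C1*cos(a)


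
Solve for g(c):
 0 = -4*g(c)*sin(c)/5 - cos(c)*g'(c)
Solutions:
 g(c) = C1*cos(c)^(4/5)


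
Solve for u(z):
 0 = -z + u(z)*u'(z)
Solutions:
 u(z) = -sqrt(C1 + z^2)
 u(z) = sqrt(C1 + z^2)


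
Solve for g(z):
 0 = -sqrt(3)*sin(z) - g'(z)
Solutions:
 g(z) = C1 + sqrt(3)*cos(z)


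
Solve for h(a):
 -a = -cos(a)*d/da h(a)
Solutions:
 h(a) = C1 + Integral(a/cos(a), a)


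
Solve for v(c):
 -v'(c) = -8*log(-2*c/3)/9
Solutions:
 v(c) = C1 + 8*c*log(-c)/9 + 8*c*(-log(3) - 1 + log(2))/9


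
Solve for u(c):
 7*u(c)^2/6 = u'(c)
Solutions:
 u(c) = -6/(C1 + 7*c)


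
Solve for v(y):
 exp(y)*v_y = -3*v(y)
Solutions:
 v(y) = C1*exp(3*exp(-y))


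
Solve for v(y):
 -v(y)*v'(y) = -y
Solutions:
 v(y) = -sqrt(C1 + y^2)
 v(y) = sqrt(C1 + y^2)


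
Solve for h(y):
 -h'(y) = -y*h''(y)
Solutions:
 h(y) = C1 + C2*y^2


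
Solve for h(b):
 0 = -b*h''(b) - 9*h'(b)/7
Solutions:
 h(b) = C1 + C2/b^(2/7)


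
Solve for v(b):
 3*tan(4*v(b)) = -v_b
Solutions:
 v(b) = -asin(C1*exp(-12*b))/4 + pi/4
 v(b) = asin(C1*exp(-12*b))/4


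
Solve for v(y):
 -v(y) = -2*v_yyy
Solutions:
 v(y) = C3*exp(2^(2/3)*y/2) + (C1*sin(2^(2/3)*sqrt(3)*y/4) + C2*cos(2^(2/3)*sqrt(3)*y/4))*exp(-2^(2/3)*y/4)


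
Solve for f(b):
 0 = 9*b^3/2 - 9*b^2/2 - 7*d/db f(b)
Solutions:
 f(b) = C1 + 9*b^4/56 - 3*b^3/14


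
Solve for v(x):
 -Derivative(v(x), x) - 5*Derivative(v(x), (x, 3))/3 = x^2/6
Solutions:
 v(x) = C1 + C2*sin(sqrt(15)*x/5) + C3*cos(sqrt(15)*x/5) - x^3/18 + 5*x/9


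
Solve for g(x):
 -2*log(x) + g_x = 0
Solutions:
 g(x) = C1 + 2*x*log(x) - 2*x


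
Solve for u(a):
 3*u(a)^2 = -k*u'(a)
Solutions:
 u(a) = k/(C1*k + 3*a)


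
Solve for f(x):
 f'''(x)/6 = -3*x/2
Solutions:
 f(x) = C1 + C2*x + C3*x^2 - 3*x^4/8


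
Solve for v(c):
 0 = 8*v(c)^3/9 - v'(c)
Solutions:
 v(c) = -3*sqrt(2)*sqrt(-1/(C1 + 8*c))/2
 v(c) = 3*sqrt(2)*sqrt(-1/(C1 + 8*c))/2


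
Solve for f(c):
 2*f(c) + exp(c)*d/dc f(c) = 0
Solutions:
 f(c) = C1*exp(2*exp(-c))


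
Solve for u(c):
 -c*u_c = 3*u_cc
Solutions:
 u(c) = C1 + C2*erf(sqrt(6)*c/6)


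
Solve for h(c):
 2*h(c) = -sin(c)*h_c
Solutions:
 h(c) = C1*(cos(c) + 1)/(cos(c) - 1)


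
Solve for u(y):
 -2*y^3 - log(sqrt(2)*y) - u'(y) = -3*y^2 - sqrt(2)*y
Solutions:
 u(y) = C1 - y^4/2 + y^3 + sqrt(2)*y^2/2 - y*log(y) - y*log(2)/2 + y


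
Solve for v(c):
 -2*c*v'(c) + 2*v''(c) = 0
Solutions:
 v(c) = C1 + C2*erfi(sqrt(2)*c/2)


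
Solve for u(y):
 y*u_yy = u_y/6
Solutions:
 u(y) = C1 + C2*y^(7/6)


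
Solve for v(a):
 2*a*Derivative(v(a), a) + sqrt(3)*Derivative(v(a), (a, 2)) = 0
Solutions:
 v(a) = C1 + C2*erf(3^(3/4)*a/3)


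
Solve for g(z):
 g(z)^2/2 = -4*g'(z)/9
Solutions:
 g(z) = 8/(C1 + 9*z)


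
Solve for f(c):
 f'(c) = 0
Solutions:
 f(c) = C1


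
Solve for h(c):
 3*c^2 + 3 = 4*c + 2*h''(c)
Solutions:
 h(c) = C1 + C2*c + c^4/8 - c^3/3 + 3*c^2/4


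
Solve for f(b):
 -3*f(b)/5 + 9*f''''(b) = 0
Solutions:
 f(b) = C1*exp(-15^(3/4)*b/15) + C2*exp(15^(3/4)*b/15) + C3*sin(15^(3/4)*b/15) + C4*cos(15^(3/4)*b/15)


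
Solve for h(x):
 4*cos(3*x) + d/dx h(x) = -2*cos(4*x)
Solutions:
 h(x) = C1 - 4*sin(3*x)/3 - sin(4*x)/2


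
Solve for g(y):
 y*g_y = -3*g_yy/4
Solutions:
 g(y) = C1 + C2*erf(sqrt(6)*y/3)


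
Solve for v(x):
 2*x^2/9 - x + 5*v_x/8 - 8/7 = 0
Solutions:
 v(x) = C1 - 16*x^3/135 + 4*x^2/5 + 64*x/35


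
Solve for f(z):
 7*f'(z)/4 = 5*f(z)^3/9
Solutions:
 f(z) = -3*sqrt(14)*sqrt(-1/(C1 + 20*z))/2
 f(z) = 3*sqrt(14)*sqrt(-1/(C1 + 20*z))/2


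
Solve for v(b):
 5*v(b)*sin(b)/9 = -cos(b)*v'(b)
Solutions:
 v(b) = C1*cos(b)^(5/9)


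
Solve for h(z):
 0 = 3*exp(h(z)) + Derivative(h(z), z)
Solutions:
 h(z) = log(1/(C1 + 3*z))


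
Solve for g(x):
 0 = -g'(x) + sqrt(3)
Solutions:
 g(x) = C1 + sqrt(3)*x


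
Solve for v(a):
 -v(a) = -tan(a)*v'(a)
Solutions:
 v(a) = C1*sin(a)


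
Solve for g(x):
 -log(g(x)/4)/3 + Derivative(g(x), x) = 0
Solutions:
 3*Integral(1/(-log(_y) + 2*log(2)), (_y, g(x))) = C1 - x


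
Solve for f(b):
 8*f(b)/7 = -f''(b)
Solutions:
 f(b) = C1*sin(2*sqrt(14)*b/7) + C2*cos(2*sqrt(14)*b/7)


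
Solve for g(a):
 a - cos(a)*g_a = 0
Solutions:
 g(a) = C1 + Integral(a/cos(a), a)


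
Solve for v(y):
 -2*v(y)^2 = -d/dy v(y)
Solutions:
 v(y) = -1/(C1 + 2*y)


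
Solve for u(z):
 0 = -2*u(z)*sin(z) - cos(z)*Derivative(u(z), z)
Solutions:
 u(z) = C1*cos(z)^2


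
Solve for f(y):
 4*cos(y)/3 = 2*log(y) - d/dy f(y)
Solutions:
 f(y) = C1 + 2*y*log(y) - 2*y - 4*sin(y)/3


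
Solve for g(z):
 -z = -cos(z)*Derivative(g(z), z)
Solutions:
 g(z) = C1 + Integral(z/cos(z), z)


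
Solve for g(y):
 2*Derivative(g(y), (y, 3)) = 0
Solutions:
 g(y) = C1 + C2*y + C3*y^2


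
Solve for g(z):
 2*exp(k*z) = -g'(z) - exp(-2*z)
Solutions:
 g(z) = C1 + exp(-2*z)/2 - 2*exp(k*z)/k


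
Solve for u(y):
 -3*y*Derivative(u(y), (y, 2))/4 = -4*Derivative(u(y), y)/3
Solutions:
 u(y) = C1 + C2*y^(25/9)


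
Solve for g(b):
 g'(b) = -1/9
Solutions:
 g(b) = C1 - b/9


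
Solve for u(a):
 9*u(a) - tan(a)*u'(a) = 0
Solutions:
 u(a) = C1*sin(a)^9


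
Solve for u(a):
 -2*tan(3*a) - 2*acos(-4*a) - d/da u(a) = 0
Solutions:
 u(a) = C1 - 2*a*acos(-4*a) - sqrt(1 - 16*a^2)/2 + 2*log(cos(3*a))/3


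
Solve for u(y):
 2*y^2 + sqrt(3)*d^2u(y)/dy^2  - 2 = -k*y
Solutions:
 u(y) = C1 + C2*y - sqrt(3)*k*y^3/18 - sqrt(3)*y^4/18 + sqrt(3)*y^2/3


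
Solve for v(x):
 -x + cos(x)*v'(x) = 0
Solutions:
 v(x) = C1 + Integral(x/cos(x), x)


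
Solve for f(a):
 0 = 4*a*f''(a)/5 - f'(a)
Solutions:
 f(a) = C1 + C2*a^(9/4)


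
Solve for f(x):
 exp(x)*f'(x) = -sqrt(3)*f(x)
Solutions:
 f(x) = C1*exp(sqrt(3)*exp(-x))


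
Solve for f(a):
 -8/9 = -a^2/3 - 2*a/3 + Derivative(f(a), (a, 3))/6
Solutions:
 f(a) = C1 + C2*a + C3*a^2 + a^5/30 + a^4/6 - 8*a^3/9


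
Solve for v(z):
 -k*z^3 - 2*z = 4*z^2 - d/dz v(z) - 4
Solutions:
 v(z) = C1 + k*z^4/4 + 4*z^3/3 + z^2 - 4*z


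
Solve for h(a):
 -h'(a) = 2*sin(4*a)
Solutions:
 h(a) = C1 + cos(4*a)/2


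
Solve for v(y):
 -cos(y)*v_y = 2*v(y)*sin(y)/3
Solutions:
 v(y) = C1*cos(y)^(2/3)


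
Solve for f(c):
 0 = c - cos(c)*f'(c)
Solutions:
 f(c) = C1 + Integral(c/cos(c), c)


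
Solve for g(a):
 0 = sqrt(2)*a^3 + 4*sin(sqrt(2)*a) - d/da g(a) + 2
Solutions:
 g(a) = C1 + sqrt(2)*a^4/4 + 2*a - 2*sqrt(2)*cos(sqrt(2)*a)


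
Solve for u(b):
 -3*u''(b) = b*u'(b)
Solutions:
 u(b) = C1 + C2*erf(sqrt(6)*b/6)


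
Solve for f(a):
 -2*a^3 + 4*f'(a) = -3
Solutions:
 f(a) = C1 + a^4/8 - 3*a/4


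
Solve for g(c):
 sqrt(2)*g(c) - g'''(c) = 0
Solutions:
 g(c) = C3*exp(2^(1/6)*c) + (C1*sin(2^(1/6)*sqrt(3)*c/2) + C2*cos(2^(1/6)*sqrt(3)*c/2))*exp(-2^(1/6)*c/2)


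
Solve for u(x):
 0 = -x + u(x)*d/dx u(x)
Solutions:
 u(x) = -sqrt(C1 + x^2)
 u(x) = sqrt(C1 + x^2)


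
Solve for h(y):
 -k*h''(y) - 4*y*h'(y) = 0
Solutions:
 h(y) = C1 + C2*sqrt(k)*erf(sqrt(2)*y*sqrt(1/k))


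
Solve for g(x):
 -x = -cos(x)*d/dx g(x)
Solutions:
 g(x) = C1 + Integral(x/cos(x), x)


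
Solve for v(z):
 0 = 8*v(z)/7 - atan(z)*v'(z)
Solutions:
 v(z) = C1*exp(8*Integral(1/atan(z), z)/7)


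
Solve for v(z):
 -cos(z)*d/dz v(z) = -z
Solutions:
 v(z) = C1 + Integral(z/cos(z), z)


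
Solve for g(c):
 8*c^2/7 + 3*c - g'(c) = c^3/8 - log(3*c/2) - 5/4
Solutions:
 g(c) = C1 - c^4/32 + 8*c^3/21 + 3*c^2/2 + c*log(c) + c/4 + c*log(3/2)


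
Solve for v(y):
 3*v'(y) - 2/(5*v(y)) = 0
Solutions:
 v(y) = -sqrt(C1 + 60*y)/15
 v(y) = sqrt(C1 + 60*y)/15


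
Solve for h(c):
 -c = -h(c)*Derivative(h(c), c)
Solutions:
 h(c) = -sqrt(C1 + c^2)
 h(c) = sqrt(C1 + c^2)


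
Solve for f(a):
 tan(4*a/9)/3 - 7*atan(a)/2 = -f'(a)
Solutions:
 f(a) = C1 + 7*a*atan(a)/2 - 7*log(a^2 + 1)/4 + 3*log(cos(4*a/9))/4


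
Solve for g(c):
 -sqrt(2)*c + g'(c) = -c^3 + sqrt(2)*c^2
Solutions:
 g(c) = C1 - c^4/4 + sqrt(2)*c^3/3 + sqrt(2)*c^2/2


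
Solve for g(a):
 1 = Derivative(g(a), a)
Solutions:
 g(a) = C1 + a


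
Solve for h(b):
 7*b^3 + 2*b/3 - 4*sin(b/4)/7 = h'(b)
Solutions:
 h(b) = C1 + 7*b^4/4 + b^2/3 + 16*cos(b/4)/7


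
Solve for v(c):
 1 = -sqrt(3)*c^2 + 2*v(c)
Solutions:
 v(c) = sqrt(3)*c^2/2 + 1/2


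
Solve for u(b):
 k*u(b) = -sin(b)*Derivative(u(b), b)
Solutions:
 u(b) = C1*exp(k*(-log(cos(b) - 1) + log(cos(b) + 1))/2)
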